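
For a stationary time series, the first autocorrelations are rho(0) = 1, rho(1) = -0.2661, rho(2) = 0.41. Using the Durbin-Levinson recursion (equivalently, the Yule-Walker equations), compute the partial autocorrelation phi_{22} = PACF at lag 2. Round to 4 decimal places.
\phi_{22} = 0.3650

The PACF at lag k is phi_{kk}, the last component of the solution
to the Yule-Walker system G_k phi = r_k where
  (G_k)_{ij} = rho(|i - j|), (r_k)_i = rho(i), i,j = 1..k.
Equivalently, Durbin-Levinson gives phi_{kk} iteratively:
  phi_{11} = rho(1)
  phi_{kk} = [rho(k) - sum_{j=1..k-1} phi_{k-1,j} rho(k-j)]
            / [1 - sum_{j=1..k-1} phi_{k-1,j} rho(j)],
  phi_{k,j} = phi_{k-1,j} - phi_{kk} phi_{k-1,k-j},  j = 1..k-1.
Step k = 1:
  phi_11 = rho(1) = -0.2661.
Step k = 2:
  phi_22 = [rho(2) - phi_11 rho(1)] / [1 - phi_11 rho(1)] = [0.41 - (-0.2661)(-0.2661)] / [1 - (-0.2661)(-0.2661)]
         = 0.33919079 / 0.92919079 = 0.365.
Therefore phi_{22} = 0.3650.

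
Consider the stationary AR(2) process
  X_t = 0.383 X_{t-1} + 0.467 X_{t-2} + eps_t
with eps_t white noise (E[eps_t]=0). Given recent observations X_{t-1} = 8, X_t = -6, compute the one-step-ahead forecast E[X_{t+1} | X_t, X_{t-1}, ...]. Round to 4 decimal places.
E[X_{t+1} \mid \mathcal F_t] = 1.4380

For an AR(p) model X_t = c + sum_i phi_i X_{t-i} + eps_t, the
one-step-ahead conditional mean is
  E[X_{t+1} | X_t, ...] = c + sum_i phi_i X_{t+1-i}.
Substitute known values:
  E[X_{t+1} | ...] = (0.383) * (-6) + (0.467) * (8)
                   = 1.4380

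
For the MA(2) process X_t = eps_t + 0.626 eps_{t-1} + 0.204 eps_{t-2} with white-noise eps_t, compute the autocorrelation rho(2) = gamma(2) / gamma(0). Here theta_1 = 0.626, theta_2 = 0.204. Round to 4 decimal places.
\rho(2) = 0.1423

For an MA(q) process with theta_0 = 1, the autocovariance is
  gamma(k) = sigma^2 * sum_{i=0..q-k} theta_i * theta_{i+k},
and rho(k) = gamma(k) / gamma(0). Sigma^2 cancels.
  numerator   = (1)*(0.204) = 0.204.
  denominator = (1)^2 + (0.626)^2 + (0.204)^2 = 1.433492.
  rho(2) = 0.204 / 1.433492 = 0.1423.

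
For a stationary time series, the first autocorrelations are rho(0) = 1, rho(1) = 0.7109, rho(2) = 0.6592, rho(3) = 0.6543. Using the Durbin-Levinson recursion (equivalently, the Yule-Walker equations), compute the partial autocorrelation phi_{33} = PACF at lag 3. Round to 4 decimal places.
\phi_{33} = 0.2469

The PACF at lag k is phi_{kk}, the last component of the solution
to the Yule-Walker system G_k phi = r_k where
  (G_k)_{ij} = rho(|i - j|), (r_k)_i = rho(i), i,j = 1..k.
Equivalently, Durbin-Levinson gives phi_{kk} iteratively:
  phi_{11} = rho(1)
  phi_{kk} = [rho(k) - sum_{j=1..k-1} phi_{k-1,j} rho(k-j)]
            / [1 - sum_{j=1..k-1} phi_{k-1,j} rho(j)],
  phi_{k,j} = phi_{k-1,j} - phi_{kk} phi_{k-1,k-j},  j = 1..k-1.
Step k = 1:
  phi_11 = rho(1) = 0.7109.
Step k = 2:
  phi_22 = [rho(2) - phi_11 rho(1)] / [1 - phi_11 rho(1)] = [0.6592 - (0.7109)(0.7109)] / [1 - (0.7109)(0.7109)]
         = 0.15382119 / 0.49462119 = 0.310988.
  Update: phi_21 = phi_11 - phi_22 phi_11 = 0.7109 - (0.310988)(0.7109) = 0.489819.
Step k = 3:
  phi_33 = [rho(3) - phi_21 rho(2) - phi_22 rho(1)] / [1 - phi_21 rho(1) - phi_22 rho(2)]
    numerator   = 0.6543 - (0.489819)(0.6592) - (0.310988)(0.7109) = 0.11033022
    denominator = 1 - (0.489819)(0.7109) - (0.310988)(0.6592) = 0.44678467
  phi_33 = 0.11033022 / 0.44678467 = 0.2469.
Therefore phi_{33} = 0.2469.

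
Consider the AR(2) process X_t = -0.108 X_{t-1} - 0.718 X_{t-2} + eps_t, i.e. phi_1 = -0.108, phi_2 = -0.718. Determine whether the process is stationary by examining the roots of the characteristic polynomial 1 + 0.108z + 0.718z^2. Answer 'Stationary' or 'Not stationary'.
\text{Stationary}

The AR(p) characteristic polynomial is P(z) = 1 + 0.108z + 0.718z^2.
Stationarity requires all roots to lie outside the unit circle, i.e. |z| > 1 for every root.
Set 1 + (0.108) z + (0.718) z^2 = 0, i.e. a z^2 + b z + c = 0 with a = 0.718, b = 0.108, c = 1.
Discriminant D = b^2 - 4ac = (0.108)^2 - 4*(0.718)*1 = 0.011664 - (2.872) = -2.860336.
D < 0, so the roots are the complex-conjugate pair z = (-b +/- i sqrt(-D)) / (2a) = -0.0752 +/- 1.1778i.
For a conjugate pair |z|^2 = z * conj(z) = (product of roots) = c/a = 1/(0.718) = 1.392758, so |z| = sqrt(1.392758) = 1.1802 for both roots.
Moduli of all roots: 1.1802, 1.1802.
All moduli strictly greater than 1? Yes.
Verdict: Stationary.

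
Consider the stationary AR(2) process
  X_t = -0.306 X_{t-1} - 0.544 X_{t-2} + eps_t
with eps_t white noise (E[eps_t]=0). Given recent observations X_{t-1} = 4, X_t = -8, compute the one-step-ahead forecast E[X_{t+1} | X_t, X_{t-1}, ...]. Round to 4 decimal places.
E[X_{t+1} \mid \mathcal F_t] = 0.2720

For an AR(p) model X_t = c + sum_i phi_i X_{t-i} + eps_t, the
one-step-ahead conditional mean is
  E[X_{t+1} | X_t, ...] = c + sum_i phi_i X_{t+1-i}.
Substitute known values:
  E[X_{t+1} | ...] = (-0.306) * (-8) + (-0.544) * (4)
                   = 0.2720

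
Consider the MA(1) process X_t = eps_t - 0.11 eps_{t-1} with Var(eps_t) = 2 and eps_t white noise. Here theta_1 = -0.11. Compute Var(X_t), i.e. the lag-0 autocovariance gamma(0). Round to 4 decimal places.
\gamma(0) = 2.0242

For an MA(q) process X_t = eps_t + sum_i theta_i eps_{t-i} with
Var(eps_t) = sigma^2, the variance is
  gamma(0) = sigma^2 * (1 + sum_i theta_i^2).
  sum_i theta_i^2 = (-0.11)^2 = 0.0121.
  gamma(0) = 2 * (1 + 0.0121) = 2 * 1.0121 = 2.0242.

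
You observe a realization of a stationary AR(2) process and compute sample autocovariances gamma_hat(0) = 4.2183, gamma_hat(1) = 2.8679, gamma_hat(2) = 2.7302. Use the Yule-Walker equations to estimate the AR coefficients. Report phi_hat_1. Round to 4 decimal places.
\hat\phi_{1} = 0.4460

The Yule-Walker equations for an AR(p) process read, in matrix form,
  Gamma_p phi = r_p,   with   (Gamma_p)_{ij} = gamma(|i - j|),
                       (r_p)_i = gamma(i),   i,j = 1..p.
Substitute the sample gammas (Toeplitz matrix and right-hand side of size 2):
  Gamma_p = [[4.2183, 2.8679], [2.8679, 4.2183]]
  r_p     = [2.8679, 2.7302]
Written out:
  4.2183 phi_1 + 2.8679 phi_2 = 2.8679
  2.8679 phi_1 + 4.2183 phi_2 = 2.7302
Solve by Cramer's rule:
  det = gamma(0)^2 - gamma(1)^2 = (4.2183)^2 - (2.8679)^2 = 17.79405489 - 8.22485041 = 9.56920448
  phi_hat_1 = [gamma(1) gamma(0) - gamma(1) gamma(2)] / det = [(2.8679)(4.2183) - (2.8679)(2.7302)] / 9.56920448 = 4.26772199 / 9.56920448 = 0.446
  phi_hat_2 = [gamma(0) gamma(2) - gamma(1)^2] / det = [(4.2183)(2.7302) - (2.8679)^2] / 9.56920448 = 3.29195225 / 9.56920448 = 0.344
So phi_hat = [0.4460, 0.3440].
Therefore phi_hat_1 = 0.4460.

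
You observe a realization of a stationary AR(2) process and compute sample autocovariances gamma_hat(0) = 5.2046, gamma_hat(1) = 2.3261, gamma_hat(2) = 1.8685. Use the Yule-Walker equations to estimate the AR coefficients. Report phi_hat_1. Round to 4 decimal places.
\hat\phi_{1} = 0.3580

The Yule-Walker equations for an AR(p) process read, in matrix form,
  Gamma_p phi = r_p,   with   (Gamma_p)_{ij} = gamma(|i - j|),
                       (r_p)_i = gamma(i),   i,j = 1..p.
Substitute the sample gammas (Toeplitz matrix and right-hand side of size 2):
  Gamma_p = [[5.2046, 2.3261], [2.3261, 5.2046]]
  r_p     = [2.3261, 1.8685]
Written out:
  5.2046 phi_1 + 2.3261 phi_2 = 2.3261
  2.3261 phi_1 + 5.2046 phi_2 = 1.8685
Solve by Cramer's rule:
  det = gamma(0)^2 - gamma(1)^2 = (5.2046)^2 - (2.3261)^2 = 27.08786116 - 5.41074121 = 21.67711995
  phi_hat_1 = [gamma(1) gamma(0) - gamma(1) gamma(2)] / det = [(2.3261)(5.2046) - (2.3261)(1.8685)] / 21.67711995 = 7.76010221 / 21.67711995 = 0.358
  phi_hat_2 = [gamma(0) gamma(2) - gamma(1)^2] / det = [(5.2046)(1.8685) - (2.3261)^2] / 21.67711995 = 4.31405389 / 21.67711995 = 0.199
So phi_hat = [0.3580, 0.1990].
Therefore phi_hat_1 = 0.3580.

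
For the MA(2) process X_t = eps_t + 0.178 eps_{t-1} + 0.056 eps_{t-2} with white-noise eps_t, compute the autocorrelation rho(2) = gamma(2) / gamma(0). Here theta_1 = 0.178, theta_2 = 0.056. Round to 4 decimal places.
\rho(2) = 0.0541

For an MA(q) process with theta_0 = 1, the autocovariance is
  gamma(k) = sigma^2 * sum_{i=0..q-k} theta_i * theta_{i+k},
and rho(k) = gamma(k) / gamma(0). Sigma^2 cancels.
  numerator   = (1)*(0.056) = 0.056.
  denominator = (1)^2 + (0.178)^2 + (0.056)^2 = 1.03482.
  rho(2) = 0.056 / 1.03482 = 0.0541.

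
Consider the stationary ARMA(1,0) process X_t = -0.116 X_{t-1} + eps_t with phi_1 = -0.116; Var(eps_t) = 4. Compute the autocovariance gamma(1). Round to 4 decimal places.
\gamma(1) = -0.4703

Multiply the model equation by X_{t-k} and take expectations. With theta_0 = psi_0 = 1 and psi_j the MA(infinity) weights, this gives
  gamma(k) - sum_i phi_i gamma(k-i) = c_k,
  c_k = sigma^2 * sum_{j=k..q} theta_j psi_{j-k}   (c_k = 0 for k > q),
using gamma(-m) = gamma(m).
Pure AR (q = 0): c_0 = sigma^2 = 4, c_k = 0 for k >= 1.
Equations for k = 0 and k = 1 (AR order 1):
  gamma(0) = phi_1 gamma(1) + c_0
  gamma(1) = phi_1 gamma(0) + c_1
Substituting the second into the first: gamma(0) (1 - phi_1^2) = c_0 + phi_1 c_1, so
  gamma(0) = c_0 / (1 - phi_1^2) = 4 / (1 - (-0.116)^2) = 4 / 0.986544 = 4.054558.
  gamma(1) = phi_1 gamma(0) = (-0.116)(4.054558) = -0.470329.
Therefore gamma(1) = -0.4703 (to 4 decimal places).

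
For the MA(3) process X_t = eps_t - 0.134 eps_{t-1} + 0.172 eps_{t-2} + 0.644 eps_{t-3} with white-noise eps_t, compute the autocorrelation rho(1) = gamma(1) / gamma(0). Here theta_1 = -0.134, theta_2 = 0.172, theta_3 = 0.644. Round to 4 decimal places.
\rho(1) = -0.0316

For an MA(q) process with theta_0 = 1, the autocovariance is
  gamma(k) = sigma^2 * sum_{i=0..q-k} theta_i * theta_{i+k},
and rho(k) = gamma(k) / gamma(0). Sigma^2 cancels.
  numerator   = (1)*(-0.134) + (-0.134)*(0.172) + (0.172)*(0.644) = -0.04628.
  denominator = (1)^2 + (-0.134)^2 + (0.172)^2 + (0.644)^2 = 1.462276.
  rho(1) = -0.04628 / 1.462276 = -0.0316.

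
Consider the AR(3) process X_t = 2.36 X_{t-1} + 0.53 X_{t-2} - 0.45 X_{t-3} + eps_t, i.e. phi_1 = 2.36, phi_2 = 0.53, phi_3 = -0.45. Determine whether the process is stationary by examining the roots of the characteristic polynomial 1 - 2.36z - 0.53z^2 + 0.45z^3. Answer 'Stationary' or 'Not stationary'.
\text{Not stationary}

The AR(p) characteristic polynomial is P(z) = 1 - 2.36z - 0.53z^2 + 0.45z^3.
Stationarity requires all roots to lie outside the unit circle, i.e. |z| > 1 for every root.
Degree 3: look for a simple real root z0 first, then factor out (1 - z/z0) and solve the remaining quadratic.
Testing z0 = 0.4: P(0.4) = 1 + (-2.36)(0.4) + (-0.53)(0.4)^2 + (0.45)(0.4)^3
  = 1 + (-0.944) + (-0.0848) + (0.0288) = 0.  So z_0 = 0.4 is a root, |z_0| = 0.4.
Divide out the factor (1 - 2.5 z) = (1 - z/z0) (since 1/z0 = 2.5):
  P(z) = (1 - 2.5 z)(1 + (0.14) z + (-0.18) z^2)
  [check: z-coef 0.14 - (2.5) = -2.36; z^2-coef -0.18 - (2.5)(0.14) = -0.53; z^3-coef -(2.5)(-0.18) = 0.45.]
Remaining roots from the quadratic factor 1 + (0.14) z + (-0.18) z^2:
  Set 1 + (0.14) z + (-0.18) z^2 = 0, i.e. a z^2 + b z + c = 0 with a = -0.18, b = 0.14, c = 1.
  Discriminant D = b^2 - 4ac = (0.14)^2 - 4*(-0.18)*1 = 0.0196 - (-0.72) = 0.7396.
  D >= 0, so the roots are real: z = (-b +/- sqrt(D)) / (2a) = (-0.14 +/- 0.86) / (-0.36).
    z_1 = (-0.14 + 0.86) / (-0.36) = -2,   |z_1| = 2.
    z_2 = (-0.14 - 0.86) / (-0.36) = 2.7778,   |z_2| = 2.7778.
Moduli of all roots: 0.4000, 2.0000, 2.7778.
All moduli strictly greater than 1? No.
Verdict: Not stationary.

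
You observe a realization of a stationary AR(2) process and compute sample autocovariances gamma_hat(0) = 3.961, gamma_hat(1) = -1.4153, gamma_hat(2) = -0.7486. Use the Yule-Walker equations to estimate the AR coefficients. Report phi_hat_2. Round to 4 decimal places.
\hat\phi_{2} = -0.3630

The Yule-Walker equations for an AR(p) process read, in matrix form,
  Gamma_p phi = r_p,   with   (Gamma_p)_{ij} = gamma(|i - j|),
                       (r_p)_i = gamma(i),   i,j = 1..p.
Substitute the sample gammas (Toeplitz matrix and right-hand side of size 2):
  Gamma_p = [[3.961, -1.4153], [-1.4153, 3.961]]
  r_p     = [-1.4153, -0.7486]
Written out:
  3.961 phi_1 - 1.4153 phi_2 = -1.4153
  -1.4153 phi_1 + 3.961 phi_2 = -0.7486
Solve by Cramer's rule:
  det = gamma(0)^2 - gamma(1)^2 = (3.961)^2 - (-1.4153)^2 = 15.689521 - 2.00307409 = 13.68644691
  phi_hat_1 = [gamma(1) gamma(0) - gamma(1) gamma(2)] / det = [(-1.4153)(3.961) - (-1.4153)(-0.7486)] / 13.68644691 = -6.66549688 / 13.68644691 = -0.487
  phi_hat_2 = [gamma(0) gamma(2) - gamma(1)^2] / det = [(3.961)(-0.7486) - (-1.4153)^2] / 13.68644691 = -4.96827869 / 13.68644691 = -0.363
So phi_hat = [-0.4870, -0.3630].
Therefore phi_hat_2 = -0.3630.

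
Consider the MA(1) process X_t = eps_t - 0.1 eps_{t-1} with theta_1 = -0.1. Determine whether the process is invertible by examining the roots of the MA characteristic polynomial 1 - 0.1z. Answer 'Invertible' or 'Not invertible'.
\text{Invertible}

The MA(q) characteristic polynomial is P(z) = 1 - 0.1z.
Invertibility requires all roots to lie outside the unit circle, i.e. |z| > 1 for every root.
This is linear in z: 1 + (-0.1) z = 0  =>  z = -1/(-0.1) = 10,  |z| = 10.
Moduli of all roots: 10.0000.
All moduli strictly greater than 1? Yes.
Verdict: Invertible.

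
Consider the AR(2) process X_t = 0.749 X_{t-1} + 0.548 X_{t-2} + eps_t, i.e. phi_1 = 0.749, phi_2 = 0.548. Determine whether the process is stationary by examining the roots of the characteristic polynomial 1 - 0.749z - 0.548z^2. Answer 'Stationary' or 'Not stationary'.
\text{Not stationary}

The AR(p) characteristic polynomial is P(z) = 1 - 0.749z - 0.548z^2.
Stationarity requires all roots to lie outside the unit circle, i.e. |z| > 1 for every root.
Set 1 + (-0.749) z + (-0.548) z^2 = 0, i.e. a z^2 + b z + c = 0 with a = -0.548, b = -0.749, c = 1.
Discriminant D = b^2 - 4ac = (-0.749)^2 - 4*(-0.548)*1 = 0.561001 - (-2.192) = 2.753001.
D >= 0, so the roots are real: z = (-b +/- sqrt(D)) / (2a) = (0.749 +/- 1.659217) / (-1.096).
  z_1 = (0.749 + 1.659217) / (-1.096) = -2.1973,   |z_1| = 2.1973.
  z_2 = (0.749 - 1.659217) / (-1.096) = 0.8305,   |z_2| = 0.8305.
Moduli of all roots: 2.1973, 0.8305.
All moduli strictly greater than 1? No.
Verdict: Not stationary.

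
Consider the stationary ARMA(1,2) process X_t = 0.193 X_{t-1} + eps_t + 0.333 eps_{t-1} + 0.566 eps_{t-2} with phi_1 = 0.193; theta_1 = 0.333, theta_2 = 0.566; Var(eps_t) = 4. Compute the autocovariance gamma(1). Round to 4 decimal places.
\gamma(1) = 3.8658

Multiply the model equation by X_{t-k} and take expectations. With theta_0 = psi_0 = 1 and psi_j the MA(infinity) weights, this gives
  gamma(k) - sum_i phi_i gamma(k-i) = c_k,
  c_k = sigma^2 * sum_{j=k..q} theta_j psi_{j-k}   (c_k = 0 for k > q),
using gamma(-m) = gamma(m).
psi-weights needed (psi_j = theta_j + sum_i phi_i psi_{j-i}):
  psi_1 = theta_1 + phi_1 = 0.333 + (0.193) = 0.526
  psi_2 = theta_2 + phi_1 psi_1 = 0.566 + (0.193)(0.526) = 0.667518
Right-hand sides:
  c_0 = sigma^2 (1 + theta_1 psi_1 + theta_2 psi_2) = 4 * (1 + (0.333)(0.526) + (0.566)(0.667518)) = 4 * 1.552973 = 6.211893
  c_1 = sigma^2 (theta_1 + theta_2 psi_1) = 4 * (0.333 + (0.566)(0.526)) = 2.522864
  c_2 = sigma^2 theta_2 = 4 * (0.566) = 2.264
Equations for k = 0 and k = 1 (AR order 1):
  gamma(0) = phi_1 gamma(1) + c_0
  gamma(1) = phi_1 gamma(0) + c_1
Substituting the second into the first: gamma(0) (1 - phi_1^2) = c_0 + phi_1 c_1, so
  gamma(0) = (c_0 + phi_1 c_1) / (1 - phi_1^2) = (6.211893 + (0.193)(2.522864)) / (1 - (0.193)^2) = 6.698806 / 0.962751 = 6.957983.
  gamma(1) = phi_1 gamma(0) + c_1 = (0.193)(6.957983) + (2.522864) = 3.865755.
Therefore gamma(1) = 3.8658 (to 4 decimal places).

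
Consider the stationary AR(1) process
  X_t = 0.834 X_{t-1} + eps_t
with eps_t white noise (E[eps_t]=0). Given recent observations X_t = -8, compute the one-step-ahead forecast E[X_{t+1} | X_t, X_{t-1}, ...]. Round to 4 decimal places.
E[X_{t+1} \mid \mathcal F_t] = -6.6720

For an AR(p) model X_t = c + sum_i phi_i X_{t-i} + eps_t, the
one-step-ahead conditional mean is
  E[X_{t+1} | X_t, ...] = c + sum_i phi_i X_{t+1-i}.
Substitute known values:
  E[X_{t+1} | ...] = (0.834) * (-8)
                   = -6.6720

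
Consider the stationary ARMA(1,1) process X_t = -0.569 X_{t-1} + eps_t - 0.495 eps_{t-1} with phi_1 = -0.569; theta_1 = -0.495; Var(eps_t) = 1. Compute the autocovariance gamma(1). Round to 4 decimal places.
\gamma(1) = -2.0166

Multiply the model equation by X_{t-k} and take expectations. With theta_0 = psi_0 = 1 and psi_j the MA(infinity) weights, this gives
  gamma(k) - sum_i phi_i gamma(k-i) = c_k,
  c_k = sigma^2 * sum_{j=k..q} theta_j psi_{j-k}   (c_k = 0 for k > q),
using gamma(-m) = gamma(m).
psi-weights needed (psi_j = theta_j + sum_i phi_i psi_{j-i}):
  psi_1 = theta_1 + phi_1 = -0.495 + (-0.569) = -1.064
Right-hand sides:
  c_0 = sigma^2 (1 + theta_1 psi_1) = 1 * (1 + (-0.495)(-1.064)) = 1 * 1.52668 = 1.52668
  c_1 = sigma^2 theta_1 = 1 * (-0.495) = -0.495
  c_2 = 0
Equations for k = 0 and k = 1 (AR order 1):
  gamma(0) = phi_1 gamma(1) + c_0
  gamma(1) = phi_1 gamma(0) + c_1
Substituting the second into the first: gamma(0) (1 - phi_1^2) = c_0 + phi_1 c_1, so
  gamma(0) = (c_0 + phi_1 c_1) / (1 - phi_1^2) = (1.52668 + (-0.569)(-0.495)) / (1 - (-0.569)^2) = 1.808335 / 0.676239 = 2.674106.
  gamma(1) = phi_1 gamma(0) + c_1 = (-0.569)(2.674106) + (-0.495) = -2.016567.
Therefore gamma(1) = -2.0166 (to 4 decimal places).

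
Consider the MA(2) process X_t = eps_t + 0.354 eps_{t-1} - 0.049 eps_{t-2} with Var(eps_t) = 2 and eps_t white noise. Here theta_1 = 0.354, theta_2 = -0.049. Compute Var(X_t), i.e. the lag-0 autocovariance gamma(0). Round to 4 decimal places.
\gamma(0) = 2.2554

For an MA(q) process X_t = eps_t + sum_i theta_i eps_{t-i} with
Var(eps_t) = sigma^2, the variance is
  gamma(0) = sigma^2 * (1 + sum_i theta_i^2).
  sum_i theta_i^2 = (0.354)^2 + (-0.049)^2 = 0.125316 + 0.002401 = 0.127717.
  gamma(0) = 2 * (1 + 0.127717) = 2 * 1.127717 = 2.255434, which rounds to 2.2554.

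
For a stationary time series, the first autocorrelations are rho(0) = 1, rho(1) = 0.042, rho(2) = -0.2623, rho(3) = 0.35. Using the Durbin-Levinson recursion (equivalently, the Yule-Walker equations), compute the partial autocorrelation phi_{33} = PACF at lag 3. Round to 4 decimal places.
\phi_{33} = 0.4040

The PACF at lag k is phi_{kk}, the last component of the solution
to the Yule-Walker system G_k phi = r_k where
  (G_k)_{ij} = rho(|i - j|), (r_k)_i = rho(i), i,j = 1..k.
Equivalently, Durbin-Levinson gives phi_{kk} iteratively:
  phi_{11} = rho(1)
  phi_{kk} = [rho(k) - sum_{j=1..k-1} phi_{k-1,j} rho(k-j)]
            / [1 - sum_{j=1..k-1} phi_{k-1,j} rho(j)],
  phi_{k,j} = phi_{k-1,j} - phi_{kk} phi_{k-1,k-j},  j = 1..k-1.
Step k = 1:
  phi_11 = rho(1) = 0.042.
Step k = 2:
  phi_22 = [rho(2) - phi_11 rho(1)] / [1 - phi_11 rho(1)] = [-0.2623 - (0.042)(0.042)] / [1 - (0.042)(0.042)]
         = -0.264064 / 0.998236 = -0.264531.
  Update: phi_21 = phi_11 - phi_22 phi_11 = 0.042 - (-0.264531)(0.042) = 0.05311.
Step k = 3:
  phi_33 = [rho(3) - phi_21 rho(2) - phi_22 rho(1)] / [1 - phi_21 rho(1) - phi_22 rho(2)]
    numerator   = 0.35 - (0.05311)(-0.2623) - (-0.264531)(0.042) = 0.37504111
    denominator = 1 - (0.05311)(0.042) - (-0.264531)(-0.2623) = 0.92838298
  phi_33 = 0.37504111 / 0.92838298 = 0.404.
Therefore phi_{33} = 0.4040.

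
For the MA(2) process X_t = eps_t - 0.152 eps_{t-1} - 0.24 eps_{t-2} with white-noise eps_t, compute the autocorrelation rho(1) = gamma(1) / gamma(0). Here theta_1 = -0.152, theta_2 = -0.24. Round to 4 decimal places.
\rho(1) = -0.1069

For an MA(q) process with theta_0 = 1, the autocovariance is
  gamma(k) = sigma^2 * sum_{i=0..q-k} theta_i * theta_{i+k},
and rho(k) = gamma(k) / gamma(0). Sigma^2 cancels.
  numerator   = (1)*(-0.152) + (-0.152)*(-0.24) = -0.11552.
  denominator = (1)^2 + (-0.152)^2 + (-0.24)^2 = 1.080704.
  rho(1) = -0.11552 / 1.080704 = -0.1069.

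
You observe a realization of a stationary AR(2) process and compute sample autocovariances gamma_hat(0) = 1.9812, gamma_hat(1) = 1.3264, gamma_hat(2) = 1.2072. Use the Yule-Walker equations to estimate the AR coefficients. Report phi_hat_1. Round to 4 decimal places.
\hat\phi_{1} = 0.4740

The Yule-Walker equations for an AR(p) process read, in matrix form,
  Gamma_p phi = r_p,   with   (Gamma_p)_{ij} = gamma(|i - j|),
                       (r_p)_i = gamma(i),   i,j = 1..p.
Substitute the sample gammas (Toeplitz matrix and right-hand side of size 2):
  Gamma_p = [[1.9812, 1.3264], [1.3264, 1.9812]]
  r_p     = [1.3264, 1.2072]
Written out:
  1.9812 phi_1 + 1.3264 phi_2 = 1.3264
  1.3264 phi_1 + 1.9812 phi_2 = 1.2072
Solve by Cramer's rule:
  det = gamma(0)^2 - gamma(1)^2 = (1.9812)^2 - (1.3264)^2 = 3.92515344 - 1.75933696 = 2.16581648
  phi_hat_1 = [gamma(1) gamma(0) - gamma(1) gamma(2)] / det = [(1.3264)(1.9812) - (1.3264)(1.2072)] / 2.16581648 = 1.0266336 / 2.16581648 = 0.474
  phi_hat_2 = [gamma(0) gamma(2) - gamma(1)^2] / det = [(1.9812)(1.2072) - (1.3264)^2] / 2.16581648 = 0.63236768 / 2.16581648 = 0.292
So phi_hat = [0.4740, 0.2920].
Therefore phi_hat_1 = 0.4740.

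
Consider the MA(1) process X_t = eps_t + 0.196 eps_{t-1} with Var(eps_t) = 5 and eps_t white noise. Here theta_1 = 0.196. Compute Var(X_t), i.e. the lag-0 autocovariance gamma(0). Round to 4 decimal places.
\gamma(0) = 5.1921

For an MA(q) process X_t = eps_t + sum_i theta_i eps_{t-i} with
Var(eps_t) = sigma^2, the variance is
  gamma(0) = sigma^2 * (1 + sum_i theta_i^2).
  sum_i theta_i^2 = (0.196)^2 = 0.038416.
  gamma(0) = 5 * (1 + 0.038416) = 5 * 1.038416 = 5.19208, which rounds to 5.1921.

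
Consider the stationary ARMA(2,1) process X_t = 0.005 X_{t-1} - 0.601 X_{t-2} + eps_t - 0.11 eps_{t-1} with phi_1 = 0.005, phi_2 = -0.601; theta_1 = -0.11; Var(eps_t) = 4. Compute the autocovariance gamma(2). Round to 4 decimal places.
\gamma(2) = -3.8076

Multiply the model equation by X_{t-k} and take expectations. With theta_0 = psi_0 = 1 and psi_j the MA(infinity) weights, this gives
  gamma(k) - sum_i phi_i gamma(k-i) = c_k,
  c_k = sigma^2 * sum_{j=k..q} theta_j psi_{j-k}   (c_k = 0 for k > q),
using gamma(-m) = gamma(m).
psi-weights needed (psi_j = theta_j + sum_i phi_i psi_{j-i}):
  psi_1 = theta_1 + phi_1 = -0.11 + (0.005) = -0.105
Right-hand sides:
  c_0 = sigma^2 (1 + theta_1 psi_1) = 4 * (1 + (-0.11)(-0.105)) = 4 * 1.01155 = 4.0462
  c_1 = sigma^2 theta_1 = 4 * (-0.11) = -0.44
  c_2 = 0
Equations for k = 0, 1, 2 (AR order 2, c_2 = 0):
  (E0) gamma(0) = phi_1 gamma(1) + phi_2 gamma(2) + c_0
  (E1) gamma(1) = phi_1 gamma(0) + phi_2 gamma(1) + c_1
  (E2) gamma(2) = phi_1 gamma(1) + phi_2 gamma(0)
From (E1): gamma(1) = A gamma(0) + B with
  A = phi_1 / (1 - phi_2) = 0.005 / 1.601 = 0.003123,   B = c_1 / (1 - phi_2) = -0.44 / 1.601 = -0.274828.
Insert (E2) into (E0): gamma(0) (1 - phi_2^2) = phi_1 (1 + phi_2) gamma(1) + c_0.
  phi_1 (1 + phi_2) = (0.005)(0.399) = 0.001995,   1 - phi_2^2 = 0.638799.
Replace gamma(1) by A gamma(0) + B and collect gamma(0):
  gamma(0) [0.638799 - (0.001995)(0.003123)] = (0.001995)(-0.274828) + 4.0462
  gamma(0) * 0.638793 = 4.045652
  gamma(0) = 4.045652 / 0.638793 = 6.333277.
  gamma(1) = A gamma(0) + B = (0.003123)(6.333277) + (-0.274828) = -0.255049.
  gamma(2) = phi_1 gamma(1) + phi_2 gamma(0) = (0.005)(-0.255049) + (-0.601)(6.333277) = -3.807575.
Therefore gamma(2) = -3.8076 (to 4 decimal places).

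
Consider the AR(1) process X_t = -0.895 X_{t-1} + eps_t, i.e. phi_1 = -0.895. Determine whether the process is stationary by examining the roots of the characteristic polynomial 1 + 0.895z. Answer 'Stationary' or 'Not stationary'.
\text{Stationary}

The AR(p) characteristic polynomial is P(z) = 1 + 0.895z.
Stationarity requires all roots to lie outside the unit circle, i.e. |z| > 1 for every root.
This is linear in z: 1 + (0.895) z = 0  =>  z = -1/(0.895) = -1.117318,  |z| = 1.117318.
Moduli of all roots: 1.1173.
All moduli strictly greater than 1? Yes.
Verdict: Stationary.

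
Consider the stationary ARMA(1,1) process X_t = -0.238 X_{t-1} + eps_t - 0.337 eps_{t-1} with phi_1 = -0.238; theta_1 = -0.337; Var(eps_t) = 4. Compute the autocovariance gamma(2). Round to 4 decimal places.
\gamma(2) = 0.6268

Multiply the model equation by X_{t-k} and take expectations. With theta_0 = psi_0 = 1 and psi_j the MA(infinity) weights, this gives
  gamma(k) - sum_i phi_i gamma(k-i) = c_k,
  c_k = sigma^2 * sum_{j=k..q} theta_j psi_{j-k}   (c_k = 0 for k > q),
using gamma(-m) = gamma(m).
psi-weights needed (psi_j = theta_j + sum_i phi_i psi_{j-i}):
  psi_1 = theta_1 + phi_1 = -0.337 + (-0.238) = -0.575
Right-hand sides:
  c_0 = sigma^2 (1 + theta_1 psi_1) = 4 * (1 + (-0.337)(-0.575)) = 4 * 1.193775 = 4.7751
  c_1 = sigma^2 theta_1 = 4 * (-0.337) = -1.348
  c_2 = 0
Equations for k = 0 and k = 1 (AR order 1):
  gamma(0) = phi_1 gamma(1) + c_0
  gamma(1) = phi_1 gamma(0) + c_1
Substituting the second into the first: gamma(0) (1 - phi_1^2) = c_0 + phi_1 c_1, so
  gamma(0) = (c_0 + phi_1 c_1) / (1 - phi_1^2) = (4.7751 + (-0.238)(-1.348)) / (1 - (-0.238)^2) = 5.095924 / 0.943356 = 5.40191.
  gamma(1) = phi_1 gamma(0) + c_1 = (-0.238)(5.40191) + (-1.348) = -2.633655.
For k = 2 (> q): gamma(2) = phi_1 gamma(1) = (-0.238)(-2.633655) = 0.62681.
Therefore gamma(2) = 0.6268 (to 4 decimal places).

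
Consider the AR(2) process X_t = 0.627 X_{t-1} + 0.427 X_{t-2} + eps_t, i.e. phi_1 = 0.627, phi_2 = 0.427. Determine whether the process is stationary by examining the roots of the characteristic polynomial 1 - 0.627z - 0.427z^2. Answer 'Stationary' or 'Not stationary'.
\text{Not stationary}

The AR(p) characteristic polynomial is P(z) = 1 - 0.627z - 0.427z^2.
Stationarity requires all roots to lie outside the unit circle, i.e. |z| > 1 for every root.
Set 1 + (-0.627) z + (-0.427) z^2 = 0, i.e. a z^2 + b z + c = 0 with a = -0.427, b = -0.627, c = 1.
Discriminant D = b^2 - 4ac = (-0.627)^2 - 4*(-0.427)*1 = 0.393129 - (-1.708) = 2.101129.
D >= 0, so the roots are real: z = (-b +/- sqrt(D)) / (2a) = (0.627 +/- 1.449527) / (-0.854).
  z_1 = (0.627 + 1.449527) / (-0.854) = -2.4315,   |z_1| = 2.4315.
  z_2 = (0.627 - 1.449527) / (-0.854) = 0.9631,   |z_2| = 0.9631.
Moduli of all roots: 2.4315, 0.9631.
All moduli strictly greater than 1? No.
Verdict: Not stationary.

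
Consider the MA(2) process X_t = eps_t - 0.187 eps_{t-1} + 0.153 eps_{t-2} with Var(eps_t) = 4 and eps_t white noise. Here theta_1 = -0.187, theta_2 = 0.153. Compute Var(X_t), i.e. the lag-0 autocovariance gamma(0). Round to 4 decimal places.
\gamma(0) = 4.2335

For an MA(q) process X_t = eps_t + sum_i theta_i eps_{t-i} with
Var(eps_t) = sigma^2, the variance is
  gamma(0) = sigma^2 * (1 + sum_i theta_i^2).
  sum_i theta_i^2 = (-0.187)^2 + (0.153)^2 = 0.034969 + 0.023409 = 0.058378.
  gamma(0) = 4 * (1 + 0.058378) = 4 * 1.058378 = 4.233512, which rounds to 4.2335.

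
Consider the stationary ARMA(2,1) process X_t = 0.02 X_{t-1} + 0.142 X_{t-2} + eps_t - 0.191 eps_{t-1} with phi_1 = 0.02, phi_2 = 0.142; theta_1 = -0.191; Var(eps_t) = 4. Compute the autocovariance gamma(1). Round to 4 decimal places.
\gamma(1) = -0.7926

Multiply the model equation by X_{t-k} and take expectations. With theta_0 = psi_0 = 1 and psi_j the MA(infinity) weights, this gives
  gamma(k) - sum_i phi_i gamma(k-i) = c_k,
  c_k = sigma^2 * sum_{j=k..q} theta_j psi_{j-k}   (c_k = 0 for k > q),
using gamma(-m) = gamma(m).
psi-weights needed (psi_j = theta_j + sum_i phi_i psi_{j-i}):
  psi_1 = theta_1 + phi_1 = -0.191 + (0.02) = -0.171
Right-hand sides:
  c_0 = sigma^2 (1 + theta_1 psi_1) = 4 * (1 + (-0.191)(-0.171)) = 4 * 1.032661 = 4.130644
  c_1 = sigma^2 theta_1 = 4 * (-0.191) = -0.764
  c_2 = 0
Equations for k = 0, 1, 2 (AR order 2, c_2 = 0):
  (E0) gamma(0) = phi_1 gamma(1) + phi_2 gamma(2) + c_0
  (E1) gamma(1) = phi_1 gamma(0) + phi_2 gamma(1) + c_1
  (E2) gamma(2) = phi_1 gamma(1) + phi_2 gamma(0)
From (E1): gamma(1) = A gamma(0) + B with
  A = phi_1 / (1 - phi_2) = 0.02 / 0.858 = 0.02331,   B = c_1 / (1 - phi_2) = -0.764 / 0.858 = -0.890443.
Insert (E2) into (E0): gamma(0) (1 - phi_2^2) = phi_1 (1 + phi_2) gamma(1) + c_0.
  phi_1 (1 + phi_2) = (0.02)(1.142) = 0.02284,   1 - phi_2^2 = 0.979836.
Replace gamma(1) by A gamma(0) + B and collect gamma(0):
  gamma(0) [0.979836 - (0.02284)(0.02331)] = (0.02284)(-0.890443) + 4.130644
  gamma(0) * 0.979304 = 4.110306
  gamma(0) = 4.110306 / 0.979304 = 4.197173.
  gamma(1) = A gamma(0) + B = (0.02331)(4.197173) + (-0.890443) = -0.792607.
Therefore gamma(1) = -0.7926 (to 4 decimal places).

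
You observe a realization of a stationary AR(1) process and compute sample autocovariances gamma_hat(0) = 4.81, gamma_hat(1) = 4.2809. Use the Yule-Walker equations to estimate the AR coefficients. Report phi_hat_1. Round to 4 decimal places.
\hat\phi_{1} = 0.8900

The Yule-Walker equations for an AR(p) process read, in matrix form,
  Gamma_p phi = r_p,   with   (Gamma_p)_{ij} = gamma(|i - j|),
                       (r_p)_i = gamma(i),   i,j = 1..p.
Substitute the sample gammas (Toeplitz matrix and right-hand side of size 1):
  Gamma_p = [[4.81]]
  r_p     = [4.2809]
With p = 1 this is the single equation gamma(0) phi_1 = gamma(1):
  phi_hat_1 = gamma(1) / gamma(0) = 4.2809 / 4.81 = 0.8900.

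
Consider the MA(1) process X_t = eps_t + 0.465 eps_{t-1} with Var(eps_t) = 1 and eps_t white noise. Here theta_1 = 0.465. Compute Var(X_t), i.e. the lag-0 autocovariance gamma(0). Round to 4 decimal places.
\gamma(0) = 1.2162

For an MA(q) process X_t = eps_t + sum_i theta_i eps_{t-i} with
Var(eps_t) = sigma^2, the variance is
  gamma(0) = sigma^2 * (1 + sum_i theta_i^2).
  sum_i theta_i^2 = (0.465)^2 = 0.216225.
  gamma(0) = 1 * (1 + 0.216225) = 1 * 1.216225 = 1.216225, which rounds to 1.2162.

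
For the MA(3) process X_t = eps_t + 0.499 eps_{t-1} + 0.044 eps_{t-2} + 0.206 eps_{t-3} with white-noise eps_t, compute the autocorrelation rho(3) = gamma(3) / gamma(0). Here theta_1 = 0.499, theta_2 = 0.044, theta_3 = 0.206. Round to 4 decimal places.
\rho(3) = 0.1593

For an MA(q) process with theta_0 = 1, the autocovariance is
  gamma(k) = sigma^2 * sum_{i=0..q-k} theta_i * theta_{i+k},
and rho(k) = gamma(k) / gamma(0). Sigma^2 cancels.
  numerator   = (1)*(0.206) = 0.206.
  denominator = (1)^2 + (0.499)^2 + (0.044)^2 + (0.206)^2 = 1.293373.
  rho(3) = 0.206 / 1.293373 = 0.1593.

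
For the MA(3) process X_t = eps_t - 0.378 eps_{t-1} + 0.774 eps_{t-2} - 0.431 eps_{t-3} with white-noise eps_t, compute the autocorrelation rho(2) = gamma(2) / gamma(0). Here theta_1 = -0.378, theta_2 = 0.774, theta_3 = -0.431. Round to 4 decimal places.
\rho(2) = 0.4860

For an MA(q) process with theta_0 = 1, the autocovariance is
  gamma(k) = sigma^2 * sum_{i=0..q-k} theta_i * theta_{i+k},
and rho(k) = gamma(k) / gamma(0). Sigma^2 cancels.
  numerator   = (1)*(0.774) + (-0.378)*(-0.431) = 0.936918.
  denominator = (1)^2 + (-0.378)^2 + (0.774)^2 + (-0.431)^2 = 1.927721.
  rho(2) = 0.936918 / 1.927721 = 0.4860.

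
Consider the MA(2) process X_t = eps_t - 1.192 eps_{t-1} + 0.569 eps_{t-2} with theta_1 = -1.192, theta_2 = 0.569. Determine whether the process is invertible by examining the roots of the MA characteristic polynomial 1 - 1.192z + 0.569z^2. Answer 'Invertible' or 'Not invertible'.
\text{Invertible}

The MA(q) characteristic polynomial is P(z) = 1 - 1.192z + 0.569z^2.
Invertibility requires all roots to lie outside the unit circle, i.e. |z| > 1 for every root.
Set 1 + (-1.192) z + (0.569) z^2 = 0, i.e. a z^2 + b z + c = 0 with a = 0.569, b = -1.192, c = 1.
Discriminant D = b^2 - 4ac = (-1.192)^2 - 4*(0.569)*1 = 1.420864 - (2.276) = -0.855136.
D < 0, so the roots are the complex-conjugate pair z = (-b +/- i sqrt(-D)) / (2a) = 1.0475 +/- 0.8126i.
For a conjugate pair |z|^2 = z * conj(z) = (product of roots) = c/a = 1/(0.569) = 1.757469, so |z| = sqrt(1.757469) = 1.3257 for both roots.
Moduli of all roots: 1.3257, 1.3257.
All moduli strictly greater than 1? Yes.
Verdict: Invertible.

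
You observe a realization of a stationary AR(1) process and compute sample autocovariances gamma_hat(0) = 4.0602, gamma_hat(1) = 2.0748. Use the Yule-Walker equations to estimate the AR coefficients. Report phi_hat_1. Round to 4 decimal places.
\hat\phi_{1} = 0.5110

The Yule-Walker equations for an AR(p) process read, in matrix form,
  Gamma_p phi = r_p,   with   (Gamma_p)_{ij} = gamma(|i - j|),
                       (r_p)_i = gamma(i),   i,j = 1..p.
Substitute the sample gammas (Toeplitz matrix and right-hand side of size 1):
  Gamma_p = [[4.0602]]
  r_p     = [2.0748]
With p = 1 this is the single equation gamma(0) phi_1 = gamma(1):
  phi_hat_1 = gamma(1) / gamma(0) = 2.0748 / 4.0602 = 0.5110.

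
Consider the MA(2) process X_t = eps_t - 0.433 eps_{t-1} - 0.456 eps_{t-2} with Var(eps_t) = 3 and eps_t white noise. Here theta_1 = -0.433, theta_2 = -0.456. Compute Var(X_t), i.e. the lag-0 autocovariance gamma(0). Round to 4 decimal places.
\gamma(0) = 4.1863

For an MA(q) process X_t = eps_t + sum_i theta_i eps_{t-i} with
Var(eps_t) = sigma^2, the variance is
  gamma(0) = sigma^2 * (1 + sum_i theta_i^2).
  sum_i theta_i^2 = (-0.433)^2 + (-0.456)^2 = 0.187489 + 0.207936 = 0.395425.
  gamma(0) = 3 * (1 + 0.395425) = 3 * 1.395425 = 4.186275, which rounds to 4.1863.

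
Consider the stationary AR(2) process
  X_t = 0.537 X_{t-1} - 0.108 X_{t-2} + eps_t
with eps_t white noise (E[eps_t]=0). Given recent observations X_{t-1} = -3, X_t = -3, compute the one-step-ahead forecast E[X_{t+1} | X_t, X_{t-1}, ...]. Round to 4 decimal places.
E[X_{t+1} \mid \mathcal F_t] = -1.2870

For an AR(p) model X_t = c + sum_i phi_i X_{t-i} + eps_t, the
one-step-ahead conditional mean is
  E[X_{t+1} | X_t, ...] = c + sum_i phi_i X_{t+1-i}.
Substitute known values:
  E[X_{t+1} | ...] = (0.537) * (-3) + (-0.108) * (-3)
                   = -1.2870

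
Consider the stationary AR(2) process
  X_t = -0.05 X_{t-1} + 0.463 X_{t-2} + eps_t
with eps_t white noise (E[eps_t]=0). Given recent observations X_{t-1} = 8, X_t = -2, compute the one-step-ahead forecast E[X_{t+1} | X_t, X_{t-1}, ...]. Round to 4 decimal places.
E[X_{t+1} \mid \mathcal F_t] = 3.8040

For an AR(p) model X_t = c + sum_i phi_i X_{t-i} + eps_t, the
one-step-ahead conditional mean is
  E[X_{t+1} | X_t, ...] = c + sum_i phi_i X_{t+1-i}.
Substitute known values:
  E[X_{t+1} | ...] = (-0.05) * (-2) + (0.463) * (8)
                   = 3.8040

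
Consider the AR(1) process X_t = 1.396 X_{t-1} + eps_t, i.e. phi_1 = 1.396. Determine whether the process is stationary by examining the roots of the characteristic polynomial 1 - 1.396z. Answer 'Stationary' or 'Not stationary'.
\text{Not stationary}

The AR(p) characteristic polynomial is P(z) = 1 - 1.396z.
Stationarity requires all roots to lie outside the unit circle, i.e. |z| > 1 for every root.
This is linear in z: 1 + (-1.396) z = 0  =>  z = -1/(-1.396) = 0.716332,  |z| = 0.716332.
Moduli of all roots: 0.7163.
All moduli strictly greater than 1? No.
Verdict: Not stationary.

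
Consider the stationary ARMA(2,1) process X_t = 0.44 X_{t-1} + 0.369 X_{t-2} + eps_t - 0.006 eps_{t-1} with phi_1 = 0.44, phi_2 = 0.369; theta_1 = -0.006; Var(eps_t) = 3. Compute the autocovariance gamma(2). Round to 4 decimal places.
\gamma(2) = 4.5177

Multiply the model equation by X_{t-k} and take expectations. With theta_0 = psi_0 = 1 and psi_j the MA(infinity) weights, this gives
  gamma(k) - sum_i phi_i gamma(k-i) = c_k,
  c_k = sigma^2 * sum_{j=k..q} theta_j psi_{j-k}   (c_k = 0 for k > q),
using gamma(-m) = gamma(m).
psi-weights needed (psi_j = theta_j + sum_i phi_i psi_{j-i}):
  psi_1 = theta_1 + phi_1 = -0.006 + (0.44) = 0.434
Right-hand sides:
  c_0 = sigma^2 (1 + theta_1 psi_1) = 3 * (1 + (-0.006)(0.434)) = 3 * 0.997396 = 2.992188
  c_1 = sigma^2 theta_1 = 3 * (-0.006) = -0.018
  c_2 = 0
Equations for k = 0, 1, 2 (AR order 2, c_2 = 0):
  (E0) gamma(0) = phi_1 gamma(1) + phi_2 gamma(2) + c_0
  (E1) gamma(1) = phi_1 gamma(0) + phi_2 gamma(1) + c_1
  (E2) gamma(2) = phi_1 gamma(1) + phi_2 gamma(0)
From (E1): gamma(1) = A gamma(0) + B with
  A = phi_1 / (1 - phi_2) = 0.44 / 0.631 = 0.697306,   B = c_1 / (1 - phi_2) = -0.018 / 0.631 = -0.028526.
Insert (E2) into (E0): gamma(0) (1 - phi_2^2) = phi_1 (1 + phi_2) gamma(1) + c_0.
  phi_1 (1 + phi_2) = (0.44)(1.369) = 0.60236,   1 - phi_2^2 = 0.863839.
Replace gamma(1) by A gamma(0) + B and collect gamma(0):
  gamma(0) [0.863839 - (0.60236)(0.697306)] = (0.60236)(-0.028526) + 2.992188
  gamma(0) * 0.44381 = 2.975005
  gamma(0) = 2.975005 / 0.44381 = 6.703333.
  gamma(1) = A gamma(0) + B = (0.697306)(6.703333) + (-0.028526) = 4.645747.
  gamma(2) = phi_1 gamma(1) + phi_2 gamma(0) = (0.44)(4.645747) + (0.369)(6.703333) = 4.517658.
Therefore gamma(2) = 4.5177 (to 4 decimal places).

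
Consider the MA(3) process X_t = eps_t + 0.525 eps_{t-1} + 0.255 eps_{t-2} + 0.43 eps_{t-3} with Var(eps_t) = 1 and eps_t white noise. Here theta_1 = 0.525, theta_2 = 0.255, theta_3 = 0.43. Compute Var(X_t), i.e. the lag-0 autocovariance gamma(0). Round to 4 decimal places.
\gamma(0) = 1.5256

For an MA(q) process X_t = eps_t + sum_i theta_i eps_{t-i} with
Var(eps_t) = sigma^2, the variance is
  gamma(0) = sigma^2 * (1 + sum_i theta_i^2).
  sum_i theta_i^2 = (0.525)^2 + (0.255)^2 + (0.43)^2 = 0.275625 + 0.065025 + 0.1849 = 0.52555.
  gamma(0) = 1 * (1 + 0.52555) = 1 * 1.52555 = 1.52555, which rounds to 1.5256.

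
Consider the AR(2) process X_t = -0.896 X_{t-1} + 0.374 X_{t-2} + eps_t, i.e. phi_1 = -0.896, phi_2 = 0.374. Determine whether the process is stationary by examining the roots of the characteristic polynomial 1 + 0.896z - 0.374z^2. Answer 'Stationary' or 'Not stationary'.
\text{Not stationary}

The AR(p) characteristic polynomial is P(z) = 1 + 0.896z - 0.374z^2.
Stationarity requires all roots to lie outside the unit circle, i.e. |z| > 1 for every root.
Set 1 + (0.896) z + (-0.374) z^2 = 0, i.e. a z^2 + b z + c = 0 with a = -0.374, b = 0.896, c = 1.
Discriminant D = b^2 - 4ac = (0.896)^2 - 4*(-0.374)*1 = 0.802816 - (-1.496) = 2.298816.
D >= 0, so the roots are real: z = (-b +/- sqrt(D)) / (2a) = (-0.896 +/- 1.516185) / (-0.748).
  z_1 = (-0.896 + 1.516185) / (-0.748) = -0.8291,   |z_1| = 0.8291.
  z_2 = (-0.896 - 1.516185) / (-0.748) = 3.2248,   |z_2| = 3.2248.
Moduli of all roots: 0.8291, 3.2248.
All moduli strictly greater than 1? No.
Verdict: Not stationary.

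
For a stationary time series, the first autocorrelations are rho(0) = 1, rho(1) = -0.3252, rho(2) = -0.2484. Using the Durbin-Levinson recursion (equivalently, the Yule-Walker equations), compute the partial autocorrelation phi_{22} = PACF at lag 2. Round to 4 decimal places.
\phi_{22} = -0.3960

The PACF at lag k is phi_{kk}, the last component of the solution
to the Yule-Walker system G_k phi = r_k where
  (G_k)_{ij} = rho(|i - j|), (r_k)_i = rho(i), i,j = 1..k.
Equivalently, Durbin-Levinson gives phi_{kk} iteratively:
  phi_{11} = rho(1)
  phi_{kk} = [rho(k) - sum_{j=1..k-1} phi_{k-1,j} rho(k-j)]
            / [1 - sum_{j=1..k-1} phi_{k-1,j} rho(j)],
  phi_{k,j} = phi_{k-1,j} - phi_{kk} phi_{k-1,k-j},  j = 1..k-1.
Step k = 1:
  phi_11 = rho(1) = -0.3252.
Step k = 2:
  phi_22 = [rho(2) - phi_11 rho(1)] / [1 - phi_11 rho(1)] = [-0.2484 - (-0.3252)(-0.3252)] / [1 - (-0.3252)(-0.3252)]
         = -0.35415504 / 0.89424496 = -0.396.
Therefore phi_{22} = -0.3960.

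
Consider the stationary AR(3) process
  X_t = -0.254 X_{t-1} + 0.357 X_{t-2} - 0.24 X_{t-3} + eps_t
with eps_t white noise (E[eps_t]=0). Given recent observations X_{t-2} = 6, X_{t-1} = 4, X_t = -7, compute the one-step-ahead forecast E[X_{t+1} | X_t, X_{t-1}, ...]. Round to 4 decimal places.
E[X_{t+1} \mid \mathcal F_t] = 1.7660

For an AR(p) model X_t = c + sum_i phi_i X_{t-i} + eps_t, the
one-step-ahead conditional mean is
  E[X_{t+1} | X_t, ...] = c + sum_i phi_i X_{t+1-i}.
Substitute known values:
  E[X_{t+1} | ...] = (-0.254) * (-7) + (0.357) * (4) + (-0.24) * (6)
                   = 1.7660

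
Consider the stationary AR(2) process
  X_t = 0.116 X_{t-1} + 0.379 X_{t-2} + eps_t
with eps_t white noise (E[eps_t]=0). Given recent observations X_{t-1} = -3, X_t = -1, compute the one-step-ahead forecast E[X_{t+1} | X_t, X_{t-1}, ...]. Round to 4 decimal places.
E[X_{t+1} \mid \mathcal F_t] = -1.2530

For an AR(p) model X_t = c + sum_i phi_i X_{t-i} + eps_t, the
one-step-ahead conditional mean is
  E[X_{t+1} | X_t, ...] = c + sum_i phi_i X_{t+1-i}.
Substitute known values:
  E[X_{t+1} | ...] = (0.116) * (-1) + (0.379) * (-3)
                   = -1.2530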